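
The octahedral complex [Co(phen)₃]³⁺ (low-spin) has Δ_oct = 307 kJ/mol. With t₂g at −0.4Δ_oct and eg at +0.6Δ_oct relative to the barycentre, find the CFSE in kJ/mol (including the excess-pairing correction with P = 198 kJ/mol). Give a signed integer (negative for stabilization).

-341

phen is neutral, so the +3 overall charge sits on Co: oxidation state +3.
Co is in group 9, so Co³⁺ is d⁶ (9 − 3 = 6).
Configuration: t₂g⁶ eg⁰.
CFSE(orbital) = 6×(-0.4Δ_oct) + 0×(0.6Δ_oct) = -2.4Δ_oct; with Δ_oct = 307 kJ/mol that is -737 kJ/mol.
Pairing penalty: 3 pairs vs 1 in the high-spin reference → 2 extra × P = 396 kJ/mol.
Combining: -737 + 396 = -341 kJ/mol.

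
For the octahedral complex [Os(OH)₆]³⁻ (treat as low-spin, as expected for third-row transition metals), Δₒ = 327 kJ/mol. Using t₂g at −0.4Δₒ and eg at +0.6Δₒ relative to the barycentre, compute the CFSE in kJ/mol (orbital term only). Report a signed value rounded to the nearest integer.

-654

Each OH⁻ contributes -1; 6 × (-1) = -6. With overall charge -3, Os is in the +3 oxidation state.
Os sits in group 8; removing 3 electrons leaves Os³⁺ with 8 − 3 = 5 d electrons.
Electron filling gives t₂g⁵ eg⁰.
The orbital stabilization is -2.0Δₒ = -2.0 × 327 = -654 kJ/mol.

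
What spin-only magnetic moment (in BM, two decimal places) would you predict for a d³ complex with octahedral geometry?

Configuration: t₂g³ eg⁰ → 3 unpaired electrons.
μ(spin-only) = √[3(3+2)] = √15 ≈ 3.87 BM.

3.87 BM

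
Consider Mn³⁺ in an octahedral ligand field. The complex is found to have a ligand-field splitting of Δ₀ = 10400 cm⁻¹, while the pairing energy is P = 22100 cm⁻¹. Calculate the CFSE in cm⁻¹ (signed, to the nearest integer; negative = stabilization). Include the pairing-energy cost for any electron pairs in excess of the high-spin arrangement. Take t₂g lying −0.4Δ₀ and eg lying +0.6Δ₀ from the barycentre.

-6240

Mn³⁺: group 7, so d-count = 7 − 3 = 4.
Here Δ₀ < P (10400 < 22100), so the high-spin state is favoured.
Configuration: t₂g³ eg¹.
Orbital CFSE = -0.6Δ₀ = -0.6 × 10400 = -6240 cm⁻¹.
High-spin has no excess pairs, so no pairing correction applies.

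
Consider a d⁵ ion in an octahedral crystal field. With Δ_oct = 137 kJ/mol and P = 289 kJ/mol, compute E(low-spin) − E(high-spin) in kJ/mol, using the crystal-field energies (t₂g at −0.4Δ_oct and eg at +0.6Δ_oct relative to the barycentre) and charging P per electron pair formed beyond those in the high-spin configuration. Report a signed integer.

304

High-spin d⁵ fills as t₂g³ eg² with CFSE 3(−0.4) + 2(+0.6) = 0.0Δ_oct = 0 kJ/mol.
Low-spin t₂g⁵ eg⁰ gives -2.0Δ_oct = -274 kJ/mol, but forming 2 extra pairs costs 2P = 578 kJ/mol, so E(LS) = -274 + 578 = 304 kJ/mol.
E(LS) − E(HS) = 304 − (0) = 304 kJ/mol.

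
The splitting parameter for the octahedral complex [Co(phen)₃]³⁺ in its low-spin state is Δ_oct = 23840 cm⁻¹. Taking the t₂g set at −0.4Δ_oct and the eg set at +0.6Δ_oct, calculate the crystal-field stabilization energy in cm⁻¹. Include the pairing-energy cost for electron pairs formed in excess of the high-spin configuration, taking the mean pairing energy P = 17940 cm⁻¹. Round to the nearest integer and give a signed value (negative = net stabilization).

phen is neutral, so the +3 overall charge sits on Co: oxidation state +3.
Group 9 minus oxidation state +3 gives a d⁶ configuration for Co³⁺.
The d⁶ electrons fill as t₂g⁶ eg⁰.
CFSE(orbital) = 6×(-0.4Δ_oct) + 0×(0.6Δ_oct) = -2.4Δ_oct; with Δ_oct = 23840 cm⁻¹ that is -57216 cm⁻¹.
High-spin d⁶ would be t₂g⁴ eg² with 1 pair; low-spin has 3, so 2 excess pairs cost +2P = +35880 cm⁻¹.
Overall CFSE = -57216 + 35880 = -21336 cm⁻¹.

-21336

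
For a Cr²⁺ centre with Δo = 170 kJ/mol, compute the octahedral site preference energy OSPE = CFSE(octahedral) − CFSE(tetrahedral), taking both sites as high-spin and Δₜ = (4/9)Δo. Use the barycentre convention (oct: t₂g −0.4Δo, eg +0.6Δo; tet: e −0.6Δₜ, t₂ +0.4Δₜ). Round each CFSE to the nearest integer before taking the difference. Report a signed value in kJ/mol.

Cr²⁺: group 6, so d-count = 6 − 2 = 4.
Octahedral high-spin t₂g³ eg¹: CFSE = -0.6 × 170 = -102 kJ/mol.
Tetrahedral: e² t₂², CFSE = 2(−0.6) + 2(+0.4) = -0.4Δₜ = -0.4 × (4/9) × 170 = -30 kJ/mol.
Subtracting, OSPE = -102 − (-30) = -72 kJ/mol.

-72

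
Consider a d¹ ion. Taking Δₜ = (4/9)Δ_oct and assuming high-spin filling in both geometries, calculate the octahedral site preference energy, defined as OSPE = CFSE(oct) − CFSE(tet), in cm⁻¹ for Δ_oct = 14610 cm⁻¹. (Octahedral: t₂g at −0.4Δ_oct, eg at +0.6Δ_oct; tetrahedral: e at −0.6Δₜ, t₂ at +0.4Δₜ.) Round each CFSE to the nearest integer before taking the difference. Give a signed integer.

-1948

Octahedral (high-spin): t2g^1 e_g^0, CFSE = 1(−0.4) + 0(+0.6) = -0.4Δ_oct = -0.4 × 14610 = -5844 cm⁻¹.
Tetrahedral e^1 t2^0 gives -0.6Δₜ = -0.6 × (4/9) × 14610 = -3896 cm⁻¹.
OSPE = CFSE(oct) − CFSE(tet) = -5844 − (-3896) = -1948 cm⁻¹.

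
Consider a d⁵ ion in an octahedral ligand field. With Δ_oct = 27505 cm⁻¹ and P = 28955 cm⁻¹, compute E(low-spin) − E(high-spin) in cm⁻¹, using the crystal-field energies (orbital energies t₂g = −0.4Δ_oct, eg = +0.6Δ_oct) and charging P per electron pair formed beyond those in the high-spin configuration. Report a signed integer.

High-spin d⁵ fills as t₂g³ eg² with CFSE 3(−0.4) + 2(+0.6) = 0.0Δ_oct = 0 cm⁻¹.
For low-spin the configuration is t₂g⁵ eg⁰: orbital energy -2.0 × 27505 = -55010 cm⁻¹, and 2 additional pairs relative to high-spin add 57910 cm⁻¹, giving 2900 cm⁻¹.
The difference is 2900 − (0) = 2900 cm⁻¹, so high-spin lies lower.

2900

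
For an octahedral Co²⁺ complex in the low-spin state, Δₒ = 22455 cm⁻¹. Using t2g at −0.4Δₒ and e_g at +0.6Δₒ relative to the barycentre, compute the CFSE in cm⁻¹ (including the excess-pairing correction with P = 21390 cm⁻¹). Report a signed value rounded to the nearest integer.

Co sits in group 9; removing 2 electrons leaves Co²⁺ with 9 − 2 = 7 d electrons.
The d⁷ electrons fill as t2g^6 e_g^1.
Orbital CFSE = 6(-0.4) + 1(0.6) = -1.8Δₒ = -1.8 × 22455 = -40419 cm⁻¹.
Pairing penalty: 3 pairs vs 2 in the high-spin reference → 1 extra × P = 21390 cm⁻¹.
Net CFSE = -40419 + 21390 = -19029 cm⁻¹.

-19029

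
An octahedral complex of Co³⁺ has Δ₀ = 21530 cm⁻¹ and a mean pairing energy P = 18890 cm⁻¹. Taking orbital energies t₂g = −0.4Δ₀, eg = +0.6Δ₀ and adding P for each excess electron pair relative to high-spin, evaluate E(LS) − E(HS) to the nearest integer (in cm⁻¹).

Co is in group 9, so Co³⁺ is d⁶ (9 − 3 = 6).
High-spin: t₂g⁴ eg², CFSE = -0.4Δ₀ = -8612 cm⁻¹.
Low-spin: t₂g⁶ eg⁰, orbital CFSE = -2.4Δ₀ = -51672 cm⁻¹; plus 2 excess pairs × P = +37780 cm⁻¹; total -13892 cm⁻¹.
Thus E(LS) − E(HS) = -5280 cm⁻¹.

-5280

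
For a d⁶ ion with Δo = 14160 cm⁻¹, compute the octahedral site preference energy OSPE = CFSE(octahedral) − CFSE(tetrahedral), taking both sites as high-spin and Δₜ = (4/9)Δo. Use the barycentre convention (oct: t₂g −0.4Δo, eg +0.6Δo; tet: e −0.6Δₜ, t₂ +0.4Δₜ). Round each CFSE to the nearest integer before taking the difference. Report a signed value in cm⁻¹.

Octahedral (high-spin): t₂g⁴ eg², CFSE = 4(−0.4) + 2(+0.6) = -0.4Δo = -0.4 × 14160 = -5664 cm⁻¹.
Tetrahedral: e³ t₂³, CFSE = 3(−0.6) + 3(+0.4) = -0.6Δₜ = -0.6 × (4/9) × 14160 = -3776 cm⁻¹.
OSPE = -5664 − (-3776) = -1888 cm⁻¹.

-1888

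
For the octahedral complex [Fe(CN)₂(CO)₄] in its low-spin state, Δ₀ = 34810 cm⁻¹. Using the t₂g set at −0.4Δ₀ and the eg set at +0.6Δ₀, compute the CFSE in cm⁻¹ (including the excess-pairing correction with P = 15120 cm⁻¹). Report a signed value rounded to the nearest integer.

-53304

Ligand charges: 2×(-1) from CN⁻ and 4×(+0) from CO sum to -2; with overall charge +0, Fe is +2.
Fe is in group 8, so Fe²⁺ is d⁶ (8 − 2 = 6).
Configuration: t₂g⁶ eg⁰.
Orbital CFSE = 6(-0.4) + 0(0.6) = -2.4Δ₀ = -2.4 × 34810 = -83544 cm⁻¹.
Pairing penalty: 3 pairs vs 1 in the high-spin reference → 2 extra × P = 30240 cm⁻¹.
Overall CFSE = -83544 + 30240 = -53304 cm⁻¹.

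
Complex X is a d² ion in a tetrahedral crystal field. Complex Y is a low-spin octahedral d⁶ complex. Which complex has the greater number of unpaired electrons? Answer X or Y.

X

X: With tetrahedral geometry the complex is necessarily high-spin; e^2 t2^0 → 2 unpaired.
Y: t₂g⁶ eg⁰ → 0 unpaired.
So X has more unpaired electrons.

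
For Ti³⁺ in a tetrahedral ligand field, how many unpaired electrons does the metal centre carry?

Ti³⁺: group 4, so d-count = 4 − 3 = 1.
Tetrahedral fields are weak (Δₜ ≈ 4/9 Δₒ), so electrons fill high-spin.
Configuration: e¹ t₂⁰, giving 1 unpaired electron.

1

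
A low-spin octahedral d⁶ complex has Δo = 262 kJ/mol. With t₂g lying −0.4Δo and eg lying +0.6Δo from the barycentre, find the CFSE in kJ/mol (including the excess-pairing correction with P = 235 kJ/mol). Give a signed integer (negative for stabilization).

-159

Electron filling gives t₂g⁶ eg⁰.
The orbital stabilization is -2.4Δo = -2.4 × 262 = -629 kJ/mol.
Relative to high-spin t₂g⁴ eg² (1 paired), the low-spin configuration has 2 additional pairs, contributing +2 × 235 = +470 kJ/mol.
Combining: -629 + 470 = -159 kJ/mol.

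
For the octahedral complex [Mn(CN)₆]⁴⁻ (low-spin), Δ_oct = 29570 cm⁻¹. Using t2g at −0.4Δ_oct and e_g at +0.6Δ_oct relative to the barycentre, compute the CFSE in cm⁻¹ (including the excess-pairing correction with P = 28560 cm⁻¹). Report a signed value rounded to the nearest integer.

-2020

Each CN⁻ contributes -1; 6 × (-1) = -6. With overall charge -4, Mn is in the +2 oxidation state.
Group 7 minus oxidation state +2 gives a d⁵ configuration for Mn²⁺.
Configuration: t2g^5 e_g^0.
Orbital CFSE = 5(-0.4) + 0(0.6) = -2.0Δ_oct = -2.0 × 29570 = -59140 cm⁻¹.
High-spin d⁵ would be t2g^3 e_g^2 with 0 pairs; low-spin has 2, so 2 excess pairs cost +2P = +57120 cm⁻¹.
Overall CFSE = -59140 + 57120 = -2020 cm⁻¹.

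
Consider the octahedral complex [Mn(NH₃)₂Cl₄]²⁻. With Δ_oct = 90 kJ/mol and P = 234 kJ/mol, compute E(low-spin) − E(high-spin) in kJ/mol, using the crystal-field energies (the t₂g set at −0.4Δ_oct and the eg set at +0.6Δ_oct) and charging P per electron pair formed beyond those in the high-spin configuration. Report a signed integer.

288

Ligand charges: 2×(+0) from NH₃ and 4×(-1) from Cl⁻ sum to -4; with overall charge -2, Mn is +2.
Group 7 minus oxidation state +2 gives a d⁵ configuration for Mn²⁺.
High-spin: t₂g³ eg², CFSE = 0.0Δ_oct = 0 kJ/mol.
Low-spin t₂g⁵ eg⁰ gives -2.0Δ_oct = -180 kJ/mol, but forming 2 extra pairs costs 2P = 468 kJ/mol, so E(LS) = -180 + 468 = 288 kJ/mol.
E(LS) − E(HS) = 288 − (0) = 288 kJ/mol.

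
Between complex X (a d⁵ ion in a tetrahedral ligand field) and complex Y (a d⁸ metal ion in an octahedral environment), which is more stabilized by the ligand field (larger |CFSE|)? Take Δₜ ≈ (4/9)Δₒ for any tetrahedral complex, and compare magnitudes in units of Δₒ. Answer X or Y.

X: Tetrahedral splitting is small, so the complex is high-spin; e² t₂³, CFSE = 0.0Δₜ ≈ 0.00Δₒ.
Y: t₂g⁶ eg², CFSE = -1.2Δₒ.
So Y has the larger |CFSE|.

Y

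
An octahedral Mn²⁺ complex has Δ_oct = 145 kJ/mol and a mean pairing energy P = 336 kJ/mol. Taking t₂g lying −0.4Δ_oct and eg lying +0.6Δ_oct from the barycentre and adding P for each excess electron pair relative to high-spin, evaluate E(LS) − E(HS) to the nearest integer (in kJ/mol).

Mn is in group 7, so Mn²⁺ is d⁵ (7 − 2 = 5).
High-spin d⁵ fills as t₂g³ eg² with CFSE 3(−0.4) + 2(+0.6) = 0.0Δ_oct = 0 kJ/mol.
Low-spin t₂g⁵ eg⁰ gives -2.0Δ_oct = -290 kJ/mol, but forming 2 extra pairs costs 2P = 672 kJ/mol, so E(LS) = -290 + 672 = 382 kJ/mol.
E(LS) − E(HS) = 382 − (0) = 382 kJ/mol.

382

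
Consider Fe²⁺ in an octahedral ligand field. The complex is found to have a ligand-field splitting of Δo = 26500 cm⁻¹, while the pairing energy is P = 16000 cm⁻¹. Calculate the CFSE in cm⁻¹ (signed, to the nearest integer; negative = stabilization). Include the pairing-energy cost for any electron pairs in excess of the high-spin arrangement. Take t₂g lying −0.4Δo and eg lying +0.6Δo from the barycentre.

-31600

Group 8 minus oxidation state +2 gives a d⁶ configuration for Fe²⁺.
With Δo > P the complex is low-spin.
Configuration: t₂g⁶ eg⁰.
Orbital CFSE = -2.4Δo = -2.4 × 26500 = -63600 cm⁻¹.
Excess pairs vs high-spin: 3 − 1 = 2; pairing cost = +32000 cm⁻¹.
Net CFSE = -63600 + 32000 = -31600 cm⁻¹.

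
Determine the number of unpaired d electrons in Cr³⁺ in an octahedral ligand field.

3

Cr³⁺: group 6, so d-count = 6 − 3 = 3.
Configuration: t2g^3 e_g^0, giving 3 unpaired electrons.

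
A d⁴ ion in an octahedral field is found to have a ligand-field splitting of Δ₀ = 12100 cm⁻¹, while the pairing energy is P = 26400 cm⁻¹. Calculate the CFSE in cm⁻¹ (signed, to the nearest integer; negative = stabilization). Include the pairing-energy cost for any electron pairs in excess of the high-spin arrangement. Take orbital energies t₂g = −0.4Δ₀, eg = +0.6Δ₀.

-7260

Here Δ₀ < P (12100 < 26400), so the high-spin state is favoured.
Configuration: t₂g³ eg¹.
Orbital CFSE = -0.6Δ₀ = -0.6 × 12100 = -7260 cm⁻¹.
High-spin has no excess pairs, so no pairing correction applies.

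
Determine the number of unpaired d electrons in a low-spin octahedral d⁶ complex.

0

Configuration: t₂g⁶ eg⁰, giving 0 unpaired electrons.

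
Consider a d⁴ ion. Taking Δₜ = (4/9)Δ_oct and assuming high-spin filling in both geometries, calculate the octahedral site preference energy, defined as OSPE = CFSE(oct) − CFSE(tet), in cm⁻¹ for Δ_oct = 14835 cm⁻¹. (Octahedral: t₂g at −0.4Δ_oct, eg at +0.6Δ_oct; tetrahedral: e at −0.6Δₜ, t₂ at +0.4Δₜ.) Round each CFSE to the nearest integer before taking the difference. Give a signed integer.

-6264

In an octahedral site d⁴ (HS) is t₂g³ eg¹, giving CFSE(oct) = -0.6Δ_oct = -8901 cm⁻¹.
Tetrahedral: e² t₂², CFSE = 2(−0.6) + 2(+0.4) = -0.4Δₜ = -0.4 × (4/9) × 14835 = -2637 cm⁻¹.
OSPE = CFSE(oct) − CFSE(tet) = -8901 − (-2637) = -6264 cm⁻¹.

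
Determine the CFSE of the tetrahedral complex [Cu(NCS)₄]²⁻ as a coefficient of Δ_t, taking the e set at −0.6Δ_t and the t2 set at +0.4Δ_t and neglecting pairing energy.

Each NCS⁻ contributes -1; 4 × (-1) = -4. With overall charge -2, Cu is in the +2 oxidation state.
Cu²⁺: group 11, so d-count = 11 − 2 = 9.
Tetrahedral splitting is small, so the complex is high-spin.
Configuration: e^4 t2^5.
CFSE = 4(-0.6Δ_t) + 5(0.4Δ_t) = -2.4Δ_t + 2.0Δ_t = -0.4Δ_t.

-0.4 Δ_t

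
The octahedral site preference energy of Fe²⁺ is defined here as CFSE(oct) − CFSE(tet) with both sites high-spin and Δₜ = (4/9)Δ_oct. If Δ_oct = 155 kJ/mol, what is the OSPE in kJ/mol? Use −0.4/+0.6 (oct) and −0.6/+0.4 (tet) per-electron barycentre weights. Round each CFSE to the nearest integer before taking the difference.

Fe is in group 8, so Fe²⁺ is d⁶ (8 − 2 = 6).
Octahedral (high-spin): t₂g⁴ eg², CFSE = 4(−0.4) + 2(+0.6) = -0.4Δ_oct = -0.4 × 155 = -62 kJ/mol.
Tetrahedral: e³ t₂³, CFSE = 3(−0.6) + 3(+0.4) = -0.6Δₜ = -0.6 × (4/9) × 155 = -41 kJ/mol.
Subtracting, OSPE = -62 − (-41) = -21 kJ/mol.

-21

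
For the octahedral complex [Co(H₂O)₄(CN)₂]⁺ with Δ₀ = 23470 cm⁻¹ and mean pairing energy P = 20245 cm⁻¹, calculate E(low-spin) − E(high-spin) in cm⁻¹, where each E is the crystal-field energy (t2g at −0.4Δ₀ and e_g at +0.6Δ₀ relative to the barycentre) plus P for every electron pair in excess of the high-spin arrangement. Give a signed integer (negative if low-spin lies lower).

Ligand charges: 4×(+0) from H₂O and 2×(-1) from CN⁻ sum to -2; with overall charge +1, Co is +3.
Co is in group 9, so Co³⁺ is d⁶ (9 − 3 = 6).
High-spin d⁶ fills as t2g^4 e_g^2 with CFSE 4(−0.4) + 2(+0.6) = -0.4Δ₀ = -9388 cm⁻¹.
For low-spin the configuration is t2g^6 e_g^0: orbital energy -2.4 × 23470 = -56328 cm⁻¹, and 2 additional pairs relative to high-spin add 40490 cm⁻¹, giving -15838 cm⁻¹.
The difference is -15838 − (-9388) = -6450 cm⁻¹, so low-spin lies lower.

-6450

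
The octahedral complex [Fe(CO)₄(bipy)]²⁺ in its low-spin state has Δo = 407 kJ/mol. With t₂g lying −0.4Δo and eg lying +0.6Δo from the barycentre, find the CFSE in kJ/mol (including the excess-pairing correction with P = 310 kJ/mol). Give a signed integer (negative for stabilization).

Ligand charges: 4×(+0) from CO and 1×(+0) from bipy sum to +0; with overall charge +2, Fe is +2.
Fe is in group 8, so Fe²⁺ is d⁶ (8 − 2 = 6).
Configuration: t₂g⁶ eg⁰.
CFSE(orbital) = 6×(-0.4Δo) + 0×(0.6Δo) = -2.4Δo; with Δo = 407 kJ/mol that is -977 kJ/mol.
High-spin d⁶ would be t₂g⁴ eg² with 1 pair; low-spin has 3, so 2 excess pairs cost +2P = +620 kJ/mol.
Combining: -977 + 620 = -357 kJ/mol.

-357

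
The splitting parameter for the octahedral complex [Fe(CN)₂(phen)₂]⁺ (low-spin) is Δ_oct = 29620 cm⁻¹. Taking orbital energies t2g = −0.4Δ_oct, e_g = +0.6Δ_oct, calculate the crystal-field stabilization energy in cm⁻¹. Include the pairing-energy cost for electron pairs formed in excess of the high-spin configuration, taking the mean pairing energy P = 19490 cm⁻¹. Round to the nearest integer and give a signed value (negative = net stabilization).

Ligand charges: 2×(-1) from CN⁻ and 2×(+0) from phen sum to -2; with overall charge +1, Fe is +3.
Fe is in group 8, so Fe³⁺ is d⁵ (8 − 3 = 5).
Configuration: t2g^5 e_g^0.
Orbital CFSE = 5(-0.4) + 0(0.6) = -2.0Δ_oct = -2.0 × 29620 = -59240 cm⁻¹.
High-spin d⁵ would be t2g^3 e_g^2 with 0 pairs; low-spin has 2, so 2 excess pairs cost +2P = +38980 cm⁻¹.
Combining: -59240 + 38980 = -20260 cm⁻¹.

-20260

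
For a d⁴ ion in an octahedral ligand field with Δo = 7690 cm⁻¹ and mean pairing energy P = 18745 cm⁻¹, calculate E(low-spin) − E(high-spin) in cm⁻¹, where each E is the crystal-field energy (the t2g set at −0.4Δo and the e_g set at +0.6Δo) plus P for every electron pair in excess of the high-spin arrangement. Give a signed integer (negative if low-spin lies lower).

In the high-spin limit (t2g^3 e_g^1) the orbital term is -0.6Δo = -4614 cm⁻¹, with no excess pairing.
Low-spin: t2g^4 e_g^0, orbital CFSE = -1.6Δo = -12304 cm⁻¹; plus 1 excess pair × P = +18745 cm⁻¹; total 6441 cm⁻¹.
E(LS) − E(HS) = 6441 − (-4614) = 11055 cm⁻¹.

11055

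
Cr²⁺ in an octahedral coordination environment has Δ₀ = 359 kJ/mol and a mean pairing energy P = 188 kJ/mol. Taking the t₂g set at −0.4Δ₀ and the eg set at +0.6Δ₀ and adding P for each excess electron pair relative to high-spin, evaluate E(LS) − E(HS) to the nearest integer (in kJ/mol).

Cr²⁺: group 6, so d-count = 6 − 2 = 4.
In the high-spin limit (t₂g³ eg¹) the orbital term is -0.6Δ₀ = -215 kJ/mol, with no excess pairing.
Low-spin t₂g⁴ eg⁰ gives -1.6Δ₀ = -574 kJ/mol, but forming 1 extra pair costs 1P = 188 kJ/mol, so E(LS) = -574 + 188 = -386 kJ/mol.
Thus E(LS) − E(HS) = -171 kJ/mol.

-171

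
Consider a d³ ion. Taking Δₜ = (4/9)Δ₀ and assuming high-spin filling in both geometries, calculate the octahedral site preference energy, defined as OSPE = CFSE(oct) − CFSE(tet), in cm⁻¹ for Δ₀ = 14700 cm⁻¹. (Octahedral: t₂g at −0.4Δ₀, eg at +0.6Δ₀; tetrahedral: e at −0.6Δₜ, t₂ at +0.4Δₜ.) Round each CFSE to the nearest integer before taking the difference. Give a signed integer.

-12413

Octahedral (high-spin): t2g^3 e_g^0, CFSE = 3(−0.4) + 0(+0.6) = -1.2Δ₀ = -1.2 × 14700 = -17640 cm⁻¹.
In a tetrahedral site the filling is e^2 t2^1: CFSE(tet) = -0.8Δₜ = -0.8 × (4/9)(14700) = -5227 cm⁻¹.
Subtracting, OSPE = -17640 − (-5227) = -12413 cm⁻¹.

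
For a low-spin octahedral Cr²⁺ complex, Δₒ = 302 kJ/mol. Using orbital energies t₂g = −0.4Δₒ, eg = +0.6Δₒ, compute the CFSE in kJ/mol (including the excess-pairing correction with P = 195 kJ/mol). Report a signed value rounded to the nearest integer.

-288

Cr²⁺: group 6, so d-count = 6 − 2 = 4.
Electron filling gives t₂g⁴ eg⁰.
Orbital CFSE = 4(-0.4) + 0(0.6) = -1.6Δₒ = -1.6 × 302 = -483 kJ/mol.
Pairing penalty: 1 pair vs 0 in the high-spin reference → 1 extra × P = 195 kJ/mol.
Net CFSE = -483 + 195 = -288 kJ/mol.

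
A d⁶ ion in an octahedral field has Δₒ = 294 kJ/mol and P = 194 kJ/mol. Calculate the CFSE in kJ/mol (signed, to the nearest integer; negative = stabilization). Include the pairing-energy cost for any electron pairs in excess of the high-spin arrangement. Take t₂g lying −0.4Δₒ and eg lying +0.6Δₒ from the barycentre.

With Δₒ > P the complex is low-spin.
That gives t₂g⁶ eg⁰.
Orbital CFSE = -2.4Δₒ = -2.4 × 294 = -706 kJ/mol.
Excess pairs vs high-spin: 3 − 1 = 2; pairing cost = +388 kJ/mol.
Net CFSE = -706 + 388 = -318 kJ/mol.

-318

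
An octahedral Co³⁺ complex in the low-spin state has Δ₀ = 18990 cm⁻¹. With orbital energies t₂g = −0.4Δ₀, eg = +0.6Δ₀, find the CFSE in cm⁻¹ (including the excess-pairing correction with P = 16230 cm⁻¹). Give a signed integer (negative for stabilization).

-13116

Co sits in group 9; removing 3 electrons leaves Co³⁺ with 9 − 3 = 6 d electrons.
The d⁶ electrons fill as t₂g⁶ eg⁰.
CFSE(orbital) = 6×(-0.4Δ₀) + 0×(0.6Δ₀) = -2.4Δ₀; with Δ₀ = 18990 cm⁻¹ that is -45576 cm⁻¹.
Pairing penalty: 3 pairs vs 1 in the high-spin reference → 2 extra × P = 32460 cm⁻¹.
Overall CFSE = -45576 + 32460 = -13116 cm⁻¹.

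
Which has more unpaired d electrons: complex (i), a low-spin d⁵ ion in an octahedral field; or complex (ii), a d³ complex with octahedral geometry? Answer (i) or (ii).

(ii)

(i): t2g^5 e_g^0 → 1 unpaired.
(ii): t₂g³ eg⁰ → 3 unpaired.
So (ii) has more unpaired electrons.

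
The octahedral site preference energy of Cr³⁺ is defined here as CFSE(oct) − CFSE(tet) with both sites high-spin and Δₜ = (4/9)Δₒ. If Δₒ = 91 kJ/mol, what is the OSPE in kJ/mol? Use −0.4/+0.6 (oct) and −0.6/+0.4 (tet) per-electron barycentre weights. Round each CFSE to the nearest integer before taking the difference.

-77

Cr³⁺: group 6, so d-count = 6 − 3 = 3.
Octahedral high-spin t2g^3 e_g^0: CFSE = -1.2 × 91 = -109 kJ/mol.
Tetrahedral: e^2 t2^1, CFSE = 2(−0.6) + 1(+0.4) = -0.8Δₜ = -0.8 × (4/9) × 91 = -32 kJ/mol.
Subtracting, OSPE = -109 − (-32) = -77 kJ/mol.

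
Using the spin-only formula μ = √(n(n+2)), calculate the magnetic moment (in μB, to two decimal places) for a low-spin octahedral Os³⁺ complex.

Os sits in group 8; removing 3 electrons leaves Os³⁺ with 8 − 3 = 5 d electrons.
Configuration: t₂g⁵ eg⁰ → 1 unpaired electron.
μ(spin-only) = √[1(1+2)] = √3 ≈ 1.73 μB.

1.73 μB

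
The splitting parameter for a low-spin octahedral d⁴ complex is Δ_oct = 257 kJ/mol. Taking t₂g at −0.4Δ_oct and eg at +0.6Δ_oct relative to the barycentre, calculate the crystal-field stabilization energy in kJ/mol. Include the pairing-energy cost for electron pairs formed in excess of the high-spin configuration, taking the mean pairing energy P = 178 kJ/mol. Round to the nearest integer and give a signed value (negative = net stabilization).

-233

Configuration: t₂g⁴ eg⁰.
CFSE(orbital) = 4×(-0.4Δ_oct) + 0×(0.6Δ_oct) = -1.6Δ_oct; with Δ_oct = 257 kJ/mol that is -411 kJ/mol.
Relative to high-spin t₂g³ eg¹ (0 paired), the low-spin configuration has 1 additional pair, contributing +1 × 178 = +178 kJ/mol.
Net CFSE = -411 + 178 = -233 kJ/mol.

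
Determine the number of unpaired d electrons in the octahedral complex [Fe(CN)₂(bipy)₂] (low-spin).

Ligand charges: 2×(-1) from CN⁻ and 2×(+0) from bipy sum to -2; with overall charge +0, Fe is +2.
Fe²⁺: group 8, so d-count = 8 − 2 = 6.
Configuration: t2g^6 e_g^0, giving 0 unpaired electrons.

0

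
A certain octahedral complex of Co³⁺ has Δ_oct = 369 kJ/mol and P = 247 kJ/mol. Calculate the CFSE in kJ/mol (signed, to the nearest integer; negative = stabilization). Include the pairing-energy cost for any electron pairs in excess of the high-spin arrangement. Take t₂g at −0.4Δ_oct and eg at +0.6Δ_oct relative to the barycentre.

Co is in group 9, so Co³⁺ is d⁶ (9 − 3 = 6).
Since Δ_oct = 369 kJ/mol > P = 247 kJ/mol, the complex adopts the low-spin configuration.
That gives t₂g⁶ eg⁰.
Orbital CFSE = -2.4Δ_oct = -2.4 × 369 = -886 kJ/mol.
Excess pairs vs high-spin: 3 − 1 = 2; pairing cost = +494 kJ/mol.
Net CFSE = -886 + 494 = -392 kJ/mol.

-392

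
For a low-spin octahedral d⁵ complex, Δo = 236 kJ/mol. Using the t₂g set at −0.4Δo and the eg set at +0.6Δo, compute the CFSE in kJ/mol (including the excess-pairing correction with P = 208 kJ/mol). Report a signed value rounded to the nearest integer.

Configuration: t₂g⁵ eg⁰.
CFSE(orbital) = 5×(-0.4Δo) + 0×(0.6Δo) = -2.0Δo; with Δo = 236 kJ/mol that is -472 kJ/mol.
Relative to high-spin t₂g³ eg² (0 paired), the low-spin configuration has 2 additional pairs, contributing +2 × 208 = +416 kJ/mol.
Combining: -472 + 416 = -56 kJ/mol.

-56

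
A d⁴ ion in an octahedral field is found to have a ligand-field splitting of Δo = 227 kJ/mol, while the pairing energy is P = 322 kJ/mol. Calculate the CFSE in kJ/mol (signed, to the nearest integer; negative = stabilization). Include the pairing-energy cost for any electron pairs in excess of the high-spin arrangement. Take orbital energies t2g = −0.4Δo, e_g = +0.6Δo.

-136

With Δo < P the complex is high-spin.
That gives t2g^3 e_g^1.
Orbital CFSE = -0.6Δo = -0.6 × 227 = -136 kJ/mol.
High-spin has no excess pairs, so no pairing correction applies.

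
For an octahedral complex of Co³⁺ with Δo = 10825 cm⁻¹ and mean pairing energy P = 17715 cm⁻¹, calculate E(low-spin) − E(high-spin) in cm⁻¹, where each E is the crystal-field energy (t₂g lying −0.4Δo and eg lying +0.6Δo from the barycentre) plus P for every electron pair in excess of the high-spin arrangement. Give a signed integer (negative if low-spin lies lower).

13780

Co is in group 9, so Co³⁺ is d⁶ (9 − 3 = 6).
High-spin: t₂g⁴ eg², CFSE = -0.4Δo = -4330 cm⁻¹.
Low-spin t₂g⁶ eg⁰ gives -2.4Δo = -25980 cm⁻¹, but forming 2 extra pairs costs 2P = 35430 cm⁻¹, so E(LS) = -25980 + 35430 = 9450 cm⁻¹.
Thus E(LS) − E(HS) = 13780 cm⁻¹.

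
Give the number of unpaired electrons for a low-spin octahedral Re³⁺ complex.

Re sits in group 7; removing 3 electrons leaves Re³⁺ with 7 − 3 = 4 d electrons.
Configuration: t₂g⁴ eg⁰, giving 2 unpaired electrons.

2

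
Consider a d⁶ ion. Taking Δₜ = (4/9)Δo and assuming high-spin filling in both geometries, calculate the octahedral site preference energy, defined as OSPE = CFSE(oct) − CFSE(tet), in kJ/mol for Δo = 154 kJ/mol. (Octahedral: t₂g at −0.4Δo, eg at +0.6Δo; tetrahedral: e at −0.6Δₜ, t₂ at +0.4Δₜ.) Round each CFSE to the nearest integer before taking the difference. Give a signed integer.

Octahedral high-spin t₂g⁴ eg²: CFSE = -0.4 × 154 = -62 kJ/mol.
In a tetrahedral site the filling is e³ t₂³: CFSE(tet) = -0.6Δₜ = -0.6 × (4/9)(154) = -41 kJ/mol.
OSPE = CFSE(oct) − CFSE(tet) = -62 − (-41) = -21 kJ/mol.

-21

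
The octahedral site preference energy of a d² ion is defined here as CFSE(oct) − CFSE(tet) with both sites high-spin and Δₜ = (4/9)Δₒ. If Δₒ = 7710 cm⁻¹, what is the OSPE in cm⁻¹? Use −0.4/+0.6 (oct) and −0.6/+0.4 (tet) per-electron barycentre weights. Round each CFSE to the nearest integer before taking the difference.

-2056

Octahedral high-spin t₂g² eg⁰: CFSE = -0.8 × 7710 = -6168 cm⁻¹.
Tetrahedral: e² t₂⁰, CFSE = 2(−0.6) + 0(+0.4) = -1.2Δₜ = -1.2 × (4/9) × 7710 = -4112 cm⁻¹.
OSPE = -6168 − (-4112) = -2056 cm⁻¹.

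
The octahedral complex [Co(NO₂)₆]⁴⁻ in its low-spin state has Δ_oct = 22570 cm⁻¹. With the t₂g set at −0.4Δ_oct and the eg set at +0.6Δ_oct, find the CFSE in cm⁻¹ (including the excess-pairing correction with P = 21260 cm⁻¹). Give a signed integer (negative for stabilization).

Each NO₂⁻ contributes -1; 6 × (-1) = -6. With overall charge -4, Co is in the +2 oxidation state.
Co²⁺: group 9, so d-count = 9 − 2 = 7.
The d⁷ electrons fill as t₂g⁶ eg¹.
CFSE(orbital) = 6×(-0.4Δ_oct) + 1×(0.6Δ_oct) = -1.8Δ_oct; with Δ_oct = 22570 cm⁻¹ that is -40626 cm⁻¹.
High-spin d⁷ would be t₂g⁵ eg² with 2 pairs; low-spin has 3, so 1 excess pair costs +1P = +21260 cm⁻¹.
Overall CFSE = -40626 + 21260 = -19366 cm⁻¹.

-19366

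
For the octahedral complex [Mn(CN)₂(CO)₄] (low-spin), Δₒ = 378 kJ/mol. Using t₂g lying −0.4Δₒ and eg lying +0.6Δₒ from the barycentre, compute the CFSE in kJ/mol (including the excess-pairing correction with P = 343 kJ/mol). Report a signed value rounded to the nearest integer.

Ligand charges: 2×(-1) from CN⁻ and 4×(+0) from CO sum to -2; with overall charge +0, Mn is +2.
Mn sits in group 7; removing 2 electrons leaves Mn²⁺ with 7 − 2 = 5 d electrons.
Configuration: t₂g⁵ eg⁰.
CFSE(orbital) = 5×(-0.4Δₒ) + 0×(0.6Δₒ) = -2.0Δₒ; with Δₒ = 378 kJ/mol that is -756 kJ/mol.
Relative to high-spin t₂g³ eg² (0 paired), the low-spin configuration has 2 additional pairs, contributing +2 × 343 = +686 kJ/mol.
Overall CFSE = -756 + 686 = -70 kJ/mol.

-70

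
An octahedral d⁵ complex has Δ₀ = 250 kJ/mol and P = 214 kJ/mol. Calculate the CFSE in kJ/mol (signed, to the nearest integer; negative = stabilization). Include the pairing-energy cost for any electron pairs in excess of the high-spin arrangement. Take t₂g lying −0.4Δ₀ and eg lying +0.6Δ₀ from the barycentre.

-72

Δ₀ > P, so pairing is preferred: the ground state is low-spin.
Configuration: t₂g⁵ eg⁰.
Orbital CFSE = -2.0Δ₀ = -2.0 × 250 = -500 kJ/mol.
Excess pairs vs high-spin: 2 − 0 = 2; pairing cost = +428 kJ/mol.
Net CFSE = -500 + 428 = -72 kJ/mol.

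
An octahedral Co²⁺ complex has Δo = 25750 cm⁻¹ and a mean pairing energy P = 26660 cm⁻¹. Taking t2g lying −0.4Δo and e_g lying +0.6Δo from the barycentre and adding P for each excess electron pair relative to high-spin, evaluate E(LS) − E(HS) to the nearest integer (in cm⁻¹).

Co sits in group 9; removing 2 electrons leaves Co²⁺ with 9 − 2 = 7 d electrons.
High-spin: t2g^5 e_g^2, CFSE = -0.8Δo = -20600 cm⁻¹.
For low-spin the configuration is t2g^6 e_g^1: orbital energy -1.8 × 25750 = -46350 cm⁻¹, and 1 additional pair relative to high-spin adds 26660 cm⁻¹, giving -19690 cm⁻¹.
E(LS) − E(HS) = -19690 − (-20600) = 910 cm⁻¹.

910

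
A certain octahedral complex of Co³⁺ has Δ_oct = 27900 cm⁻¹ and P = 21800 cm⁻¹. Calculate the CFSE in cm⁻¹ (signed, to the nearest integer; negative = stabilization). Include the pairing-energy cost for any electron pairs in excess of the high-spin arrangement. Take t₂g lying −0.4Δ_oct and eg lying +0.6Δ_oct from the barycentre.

Co is in group 9, so Co³⁺ is d⁶ (9 − 3 = 6).
Here Δ_oct > P (27900 > 21800), so the low-spin state is favoured.
That gives t₂g⁶ eg⁰.
Orbital CFSE = -2.4Δ_oct = -2.4 × 27900 = -66960 cm⁻¹.
Excess pairs vs high-spin: 3 − 1 = 2; pairing cost = +43600 cm⁻¹.
Net CFSE = -66960 + 43600 = -23360 cm⁻¹.

-23360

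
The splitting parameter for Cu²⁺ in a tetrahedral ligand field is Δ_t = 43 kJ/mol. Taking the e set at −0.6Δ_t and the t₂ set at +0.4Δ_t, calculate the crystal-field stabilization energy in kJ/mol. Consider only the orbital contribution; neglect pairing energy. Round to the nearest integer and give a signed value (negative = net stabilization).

-17

Cu²⁺: group 11, so d-count = 11 − 2 = 9.
Tetrahedral fields are weak (Δₜ ≈ 4/9 Δₒ), so electrons fill high-spin.
Electron filling gives e⁴ t₂⁵.
CFSE(orbital) = 4×(-0.6Δ_t) + 5×(0.4Δ_t) = -0.4Δ_t; with Δ_t = 43 kJ/mol that is -17 kJ/mol.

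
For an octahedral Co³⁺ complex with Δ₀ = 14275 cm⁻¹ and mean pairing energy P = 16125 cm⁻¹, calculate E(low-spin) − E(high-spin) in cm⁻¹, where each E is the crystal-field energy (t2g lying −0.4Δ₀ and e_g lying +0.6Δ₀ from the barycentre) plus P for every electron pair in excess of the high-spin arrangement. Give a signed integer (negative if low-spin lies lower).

3700

Co sits in group 9; removing 3 electrons leaves Co³⁺ with 9 − 3 = 6 d electrons.
High-spin d⁶ fills as t2g^4 e_g^2 with CFSE 4(−0.4) + 2(+0.6) = -0.4Δ₀ = -5710 cm⁻¹.
Low-spin t2g^6 e_g^0 gives -2.4Δ₀ = -34260 cm⁻¹, but forming 2 extra pairs costs 2P = 32250 cm⁻¹, so E(LS) = -34260 + 32250 = -2010 cm⁻¹.
Thus E(LS) − E(HS) = 3700 cm⁻¹.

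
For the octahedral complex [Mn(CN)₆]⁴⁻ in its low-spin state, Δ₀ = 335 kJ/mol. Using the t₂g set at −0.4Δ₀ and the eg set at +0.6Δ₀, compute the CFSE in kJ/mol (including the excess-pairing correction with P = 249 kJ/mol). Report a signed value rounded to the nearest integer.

Each CN⁻ contributes -1; 6 × (-1) = -6. With overall charge -4, Mn is in the +2 oxidation state.
Mn is in group 7, so Mn²⁺ is d⁵ (7 − 2 = 5).
The d⁵ electrons fill as t₂g⁵ eg⁰.
The orbital stabilization is -2.0Δ₀ = -2.0 × 335 = -670 kJ/mol.
Pairing penalty: 2 pairs vs 0 in the high-spin reference → 2 extra × P = 498 kJ/mol.
Net CFSE = -670 + 498 = -172 kJ/mol.

-172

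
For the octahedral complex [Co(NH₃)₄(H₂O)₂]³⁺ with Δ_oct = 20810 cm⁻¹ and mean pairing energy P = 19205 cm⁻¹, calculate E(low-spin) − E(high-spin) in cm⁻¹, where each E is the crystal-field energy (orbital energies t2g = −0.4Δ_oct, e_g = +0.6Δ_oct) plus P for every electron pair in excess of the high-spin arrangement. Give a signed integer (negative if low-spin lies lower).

-3210

Ligand charges: 4×(+0) from NH₃ and 2×(+0) from H₂O sum to +0; with overall charge +3, Co is +3.
Co is in group 9, so Co³⁺ is d⁶ (9 − 3 = 6).
In the high-spin limit (t2g^4 e_g^2) the orbital term is -0.4Δ_oct = -8324 cm⁻¹, with no excess pairing.
For low-spin the configuration is t2g^6 e_g^0: orbital energy -2.4 × 20810 = -49944 cm⁻¹, and 2 additional pairs relative to high-spin add 38410 cm⁻¹, giving -11534 cm⁻¹.
Thus E(LS) − E(HS) = -3210 cm⁻¹.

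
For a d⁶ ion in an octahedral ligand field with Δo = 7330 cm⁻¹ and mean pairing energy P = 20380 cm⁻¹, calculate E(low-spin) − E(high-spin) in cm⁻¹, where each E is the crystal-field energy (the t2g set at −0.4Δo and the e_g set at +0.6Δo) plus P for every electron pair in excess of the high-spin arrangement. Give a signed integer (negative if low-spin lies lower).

In the high-spin limit (t2g^4 e_g^2) the orbital term is -0.4Δo = -2932 cm⁻¹, with no excess pairing.
Low-spin: t2g^6 e_g^0, orbital CFSE = -2.4Δo = -17592 cm⁻¹; plus 2 excess pairs × P = +40760 cm⁻¹; total 23168 cm⁻¹.
E(LS) − E(HS) = 23168 − (-2932) = 26100 cm⁻¹.

26100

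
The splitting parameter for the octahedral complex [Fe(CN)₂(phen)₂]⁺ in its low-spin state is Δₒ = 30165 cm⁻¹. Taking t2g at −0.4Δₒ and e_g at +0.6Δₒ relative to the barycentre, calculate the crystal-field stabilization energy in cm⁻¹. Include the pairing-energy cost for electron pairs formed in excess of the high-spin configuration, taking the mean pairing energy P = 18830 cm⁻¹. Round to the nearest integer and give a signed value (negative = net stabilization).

-22670

Ligand charges: 2×(-1) from CN⁻ and 2×(+0) from phen sum to -2; with overall charge +1, Fe is +3.
Fe is in group 8, so Fe³⁺ is d⁵ (8 − 3 = 5).
Electron filling gives t2g^5 e_g^0.
Orbital CFSE = 5(-0.4) + 0(0.6) = -2.0Δₒ = -2.0 × 30165 = -60330 cm⁻¹.
Relative to high-spin t2g^3 e_g^2 (0 paired), the low-spin configuration has 2 additional pairs, contributing +2 × 18830 = +37660 cm⁻¹.
Net CFSE = -60330 + 37660 = -22670 cm⁻¹.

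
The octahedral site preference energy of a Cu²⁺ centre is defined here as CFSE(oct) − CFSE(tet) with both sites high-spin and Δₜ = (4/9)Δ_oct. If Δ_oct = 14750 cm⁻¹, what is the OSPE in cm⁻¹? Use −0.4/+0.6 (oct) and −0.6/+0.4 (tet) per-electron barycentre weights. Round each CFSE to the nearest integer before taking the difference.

-6228

Group 11 minus oxidation state +2 gives a d⁹ configuration for Cu²⁺.
Octahedral high-spin t2g^6 e_g^3: CFSE = -0.6 × 14750 = -8850 cm⁻¹.
Tetrahedral e^4 t2^5 gives -0.4Δₜ = -0.4 × (4/9) × 14750 = -2622 cm⁻¹.
OSPE = -8850 − (-2622) = -6228 cm⁻¹.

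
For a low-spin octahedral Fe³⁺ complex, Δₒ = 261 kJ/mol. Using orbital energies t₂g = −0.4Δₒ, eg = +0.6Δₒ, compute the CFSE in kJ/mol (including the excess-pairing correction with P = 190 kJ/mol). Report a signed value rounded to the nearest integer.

Fe sits in group 8; removing 3 electrons leaves Fe³⁺ with 8 − 3 = 5 d electrons.
Configuration: t₂g⁵ eg⁰.
The orbital stabilization is -2.0Δₒ = -2.0 × 261 = -522 kJ/mol.
Relative to high-spin t₂g³ eg² (0 paired), the low-spin configuration has 2 additional pairs, contributing +2 × 190 = +380 kJ/mol.
Overall CFSE = -522 + 380 = -142 kJ/mol.

-142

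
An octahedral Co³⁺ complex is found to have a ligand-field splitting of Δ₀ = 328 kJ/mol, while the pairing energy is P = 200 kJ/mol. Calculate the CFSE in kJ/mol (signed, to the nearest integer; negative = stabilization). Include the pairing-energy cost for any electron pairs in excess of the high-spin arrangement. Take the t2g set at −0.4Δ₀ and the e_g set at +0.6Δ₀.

-387

Co sits in group 9; removing 3 electrons leaves Co³⁺ with 9 − 3 = 6 d electrons.
Since Δ₀ = 328 kJ/mol > P = 200 kJ/mol, the complex adopts the low-spin configuration.
Configuration: t2g^6 e_g^0.
Orbital CFSE = -2.4Δ₀ = -2.4 × 328 = -787 kJ/mol.
Excess pairs vs high-spin: 3 − 1 = 2; pairing cost = +400 kJ/mol.
Net CFSE = -787 + 400 = -387 kJ/mol.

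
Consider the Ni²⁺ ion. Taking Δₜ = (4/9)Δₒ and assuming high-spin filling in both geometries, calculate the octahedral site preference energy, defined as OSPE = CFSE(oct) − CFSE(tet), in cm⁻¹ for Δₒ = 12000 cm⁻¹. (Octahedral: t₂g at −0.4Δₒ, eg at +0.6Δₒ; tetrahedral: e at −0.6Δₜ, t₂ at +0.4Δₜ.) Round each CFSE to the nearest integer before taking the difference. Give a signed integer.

-10133

Ni sits in group 10; removing 2 electrons leaves Ni²⁺ with 10 − 2 = 8 d electrons.
Octahedral high-spin t2g^6 e_g^2: CFSE = -1.2 × 12000 = -14400 cm⁻¹.
In a tetrahedral site the filling is e^4 t2^4: CFSE(tet) = -0.8Δₜ = -0.8 × (4/9)(12000) = -4267 cm⁻¹.
OSPE = -14400 − (-4267) = -10133 cm⁻¹.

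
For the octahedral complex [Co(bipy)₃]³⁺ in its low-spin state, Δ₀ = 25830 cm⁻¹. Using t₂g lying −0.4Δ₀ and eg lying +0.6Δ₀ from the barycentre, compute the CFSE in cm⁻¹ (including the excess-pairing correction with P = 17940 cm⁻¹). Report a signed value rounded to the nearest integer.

bipy is neutral, so the +3 overall charge sits on Co: oxidation state +3.
Co sits in group 9; removing 3 electrons leaves Co³⁺ with 9 − 3 = 6 d electrons.
Electron filling gives t₂g⁶ eg⁰.
The orbital stabilization is -2.4Δ₀ = -2.4 × 25830 = -61992 cm⁻¹.
High-spin d⁶ would be t₂g⁴ eg² with 1 pair; low-spin has 3, so 2 excess pairs cost +2P = +35880 cm⁻¹.
Net CFSE = -61992 + 35880 = -26112 cm⁻¹.

-26112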